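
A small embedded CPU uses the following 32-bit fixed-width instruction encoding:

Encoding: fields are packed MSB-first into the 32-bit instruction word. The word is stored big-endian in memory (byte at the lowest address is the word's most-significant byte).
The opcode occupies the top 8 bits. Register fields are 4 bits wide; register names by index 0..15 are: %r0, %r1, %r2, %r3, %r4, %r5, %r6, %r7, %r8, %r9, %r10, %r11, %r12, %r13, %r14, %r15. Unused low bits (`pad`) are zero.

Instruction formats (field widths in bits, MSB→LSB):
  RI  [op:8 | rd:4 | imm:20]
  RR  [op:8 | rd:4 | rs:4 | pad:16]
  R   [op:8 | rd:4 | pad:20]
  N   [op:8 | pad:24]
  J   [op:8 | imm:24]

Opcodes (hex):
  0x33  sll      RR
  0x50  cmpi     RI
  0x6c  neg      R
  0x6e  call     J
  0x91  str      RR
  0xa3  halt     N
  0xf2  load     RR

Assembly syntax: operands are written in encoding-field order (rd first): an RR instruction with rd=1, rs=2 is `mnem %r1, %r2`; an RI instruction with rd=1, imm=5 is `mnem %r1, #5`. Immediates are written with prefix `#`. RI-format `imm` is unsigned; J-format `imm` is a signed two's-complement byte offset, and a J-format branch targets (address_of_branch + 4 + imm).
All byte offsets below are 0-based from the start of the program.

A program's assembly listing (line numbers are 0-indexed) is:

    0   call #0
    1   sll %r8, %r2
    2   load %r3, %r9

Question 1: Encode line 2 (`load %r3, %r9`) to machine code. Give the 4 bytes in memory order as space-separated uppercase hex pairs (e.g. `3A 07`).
line 2 (load): pack op=0xf2:8|rd=3:4|rs=9:4|pad=0:16 = 0xf2390000; big→ f2 39 00 00

F2 39 00 00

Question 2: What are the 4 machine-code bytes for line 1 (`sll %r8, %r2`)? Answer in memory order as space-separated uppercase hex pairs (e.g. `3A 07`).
33 82 00 00

L1: sll op=0x33:8|rd=8:4|rs=2:4|pad=0:16 ⇒ 0x33820000 ⇒ big 33 82 00 00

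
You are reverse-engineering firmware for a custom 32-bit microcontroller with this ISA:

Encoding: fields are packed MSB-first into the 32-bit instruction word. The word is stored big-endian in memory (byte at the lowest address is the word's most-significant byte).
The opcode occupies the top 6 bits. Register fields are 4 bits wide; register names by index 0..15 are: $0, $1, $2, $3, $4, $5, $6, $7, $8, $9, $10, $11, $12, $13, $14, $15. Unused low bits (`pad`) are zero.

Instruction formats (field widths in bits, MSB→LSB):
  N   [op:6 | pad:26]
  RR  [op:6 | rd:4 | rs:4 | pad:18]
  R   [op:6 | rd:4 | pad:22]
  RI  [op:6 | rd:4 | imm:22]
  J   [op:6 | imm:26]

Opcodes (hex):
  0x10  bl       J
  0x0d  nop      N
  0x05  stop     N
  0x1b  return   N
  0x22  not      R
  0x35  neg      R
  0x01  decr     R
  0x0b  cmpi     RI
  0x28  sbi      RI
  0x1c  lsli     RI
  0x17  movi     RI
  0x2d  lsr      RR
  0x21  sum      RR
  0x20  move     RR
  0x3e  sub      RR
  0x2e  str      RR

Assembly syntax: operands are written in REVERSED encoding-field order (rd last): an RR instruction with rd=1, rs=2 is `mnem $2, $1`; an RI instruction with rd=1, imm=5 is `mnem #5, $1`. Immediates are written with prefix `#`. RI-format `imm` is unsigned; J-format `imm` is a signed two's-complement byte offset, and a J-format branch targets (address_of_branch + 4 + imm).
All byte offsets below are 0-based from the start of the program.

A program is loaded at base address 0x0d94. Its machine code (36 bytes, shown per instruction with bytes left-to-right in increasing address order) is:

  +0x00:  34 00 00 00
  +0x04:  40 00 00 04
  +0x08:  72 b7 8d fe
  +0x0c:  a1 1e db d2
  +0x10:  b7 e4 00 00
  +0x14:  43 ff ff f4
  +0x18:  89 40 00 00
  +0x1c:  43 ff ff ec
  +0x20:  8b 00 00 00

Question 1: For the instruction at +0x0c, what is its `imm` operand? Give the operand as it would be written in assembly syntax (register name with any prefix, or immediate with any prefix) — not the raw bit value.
@+0c  big-endian(a1 1e db d2) = 0xa11edbd2
  op=0xa11edbd2>>26=0x28 ⇒ sbi (RI)
  rd@[25:22]=0x4 ⇒ $4
  imm@[21:0]=0x1edbd2 ⇒ #2022354

#2022354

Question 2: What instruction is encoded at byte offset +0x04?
[04] 40 00 00 04 → 0x40000004
  top 6b → 0x10 → bl [J]
  imm: (w>>0)&0x3ffffff=0x4 → #4

bl #4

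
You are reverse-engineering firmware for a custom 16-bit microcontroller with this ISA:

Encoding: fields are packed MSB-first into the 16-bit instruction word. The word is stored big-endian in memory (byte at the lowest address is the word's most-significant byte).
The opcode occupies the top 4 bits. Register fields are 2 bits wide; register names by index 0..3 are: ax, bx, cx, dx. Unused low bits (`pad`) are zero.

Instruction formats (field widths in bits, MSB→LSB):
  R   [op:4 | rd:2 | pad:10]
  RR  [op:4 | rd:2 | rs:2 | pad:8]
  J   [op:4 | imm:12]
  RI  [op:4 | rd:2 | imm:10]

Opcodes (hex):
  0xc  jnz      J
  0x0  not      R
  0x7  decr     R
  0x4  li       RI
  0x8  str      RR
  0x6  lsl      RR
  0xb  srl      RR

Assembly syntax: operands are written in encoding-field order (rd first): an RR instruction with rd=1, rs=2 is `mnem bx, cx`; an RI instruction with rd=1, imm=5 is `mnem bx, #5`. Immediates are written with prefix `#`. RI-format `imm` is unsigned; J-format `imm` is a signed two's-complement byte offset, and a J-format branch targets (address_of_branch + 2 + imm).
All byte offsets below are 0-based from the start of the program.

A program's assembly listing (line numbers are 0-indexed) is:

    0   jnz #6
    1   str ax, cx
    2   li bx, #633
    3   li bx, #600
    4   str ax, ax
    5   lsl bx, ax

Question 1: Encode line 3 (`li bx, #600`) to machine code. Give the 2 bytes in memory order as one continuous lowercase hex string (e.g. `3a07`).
4658

line 3 (li): pack op=0x4:4|rd=1:2|imm=600:10 = 0x4658; big→ 46 58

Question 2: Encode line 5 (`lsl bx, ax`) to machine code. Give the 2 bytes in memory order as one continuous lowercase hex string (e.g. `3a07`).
5. lsl fields op=0x6:4|rd=1:2|rs=0:2|pad=0:8 → word 6400h → 64 00

6400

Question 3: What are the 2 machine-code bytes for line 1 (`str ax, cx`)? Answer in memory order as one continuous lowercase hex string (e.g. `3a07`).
8200

1. str fields op=0x8:4|rd=0:2|rs=2:2|pad=0:8 → word 8200h → 82 00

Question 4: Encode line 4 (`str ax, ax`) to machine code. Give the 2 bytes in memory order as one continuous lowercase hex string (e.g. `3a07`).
L4: str op=0x8:4|rd=0:2|rs=0:2|pad=0:8 ⇒ 0x8000 ⇒ big 80 00

8000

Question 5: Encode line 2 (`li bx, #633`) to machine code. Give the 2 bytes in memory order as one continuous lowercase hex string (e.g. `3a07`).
4679

2. li fields op=0x4:4|rd=1:2|imm=633:10 → word 4679h → 46 79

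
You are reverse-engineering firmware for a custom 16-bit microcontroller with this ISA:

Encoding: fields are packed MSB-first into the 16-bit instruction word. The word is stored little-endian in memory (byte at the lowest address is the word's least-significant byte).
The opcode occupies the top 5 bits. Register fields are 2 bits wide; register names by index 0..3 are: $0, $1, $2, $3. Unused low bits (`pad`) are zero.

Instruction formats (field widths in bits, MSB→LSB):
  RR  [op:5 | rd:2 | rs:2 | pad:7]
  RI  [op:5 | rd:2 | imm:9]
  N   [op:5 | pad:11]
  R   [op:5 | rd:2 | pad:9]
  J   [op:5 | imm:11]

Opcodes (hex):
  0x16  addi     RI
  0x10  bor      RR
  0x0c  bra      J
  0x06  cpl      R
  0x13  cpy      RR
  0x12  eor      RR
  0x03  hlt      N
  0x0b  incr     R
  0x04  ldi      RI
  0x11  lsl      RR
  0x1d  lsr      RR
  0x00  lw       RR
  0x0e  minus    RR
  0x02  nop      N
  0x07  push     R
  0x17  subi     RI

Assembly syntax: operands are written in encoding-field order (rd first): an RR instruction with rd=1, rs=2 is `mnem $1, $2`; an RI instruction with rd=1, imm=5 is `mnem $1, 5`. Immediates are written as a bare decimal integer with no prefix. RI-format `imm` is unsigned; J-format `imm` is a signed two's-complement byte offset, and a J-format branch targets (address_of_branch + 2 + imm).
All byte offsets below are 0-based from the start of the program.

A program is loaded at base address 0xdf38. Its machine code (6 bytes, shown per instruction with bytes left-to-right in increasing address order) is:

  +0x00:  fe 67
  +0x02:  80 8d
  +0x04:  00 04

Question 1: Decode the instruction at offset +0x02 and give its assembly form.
off 0x02: read 80 8d as little → 0x8d80
  opcode bits[15:11]=0x11: lsl/RR
  rd@[10:9]=0x2 ⇒ $2
  rs@[8:7]=0x3 ⇒ $3

lsl $2, $3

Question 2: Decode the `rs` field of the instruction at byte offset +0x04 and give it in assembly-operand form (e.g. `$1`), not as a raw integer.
$0

+0x04: 00 04 ⇒ word 0x0400 (little)
  top 5b → 0x0 → lw [RR]
  [10:9] rd=2 = $2
  [8:7] rs=0 = $0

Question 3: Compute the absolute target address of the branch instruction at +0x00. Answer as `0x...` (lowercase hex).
0xdf38

+0x00: fe 67 ⇒ word 0x67fe (little)
  opcode bits[15:11]=0xc: bra/J
  [10:0] imm=2046 (s11→-2) = -2
  target = base 0xdf38 + off 0x00 + 2 + imm -2 = 0xdf38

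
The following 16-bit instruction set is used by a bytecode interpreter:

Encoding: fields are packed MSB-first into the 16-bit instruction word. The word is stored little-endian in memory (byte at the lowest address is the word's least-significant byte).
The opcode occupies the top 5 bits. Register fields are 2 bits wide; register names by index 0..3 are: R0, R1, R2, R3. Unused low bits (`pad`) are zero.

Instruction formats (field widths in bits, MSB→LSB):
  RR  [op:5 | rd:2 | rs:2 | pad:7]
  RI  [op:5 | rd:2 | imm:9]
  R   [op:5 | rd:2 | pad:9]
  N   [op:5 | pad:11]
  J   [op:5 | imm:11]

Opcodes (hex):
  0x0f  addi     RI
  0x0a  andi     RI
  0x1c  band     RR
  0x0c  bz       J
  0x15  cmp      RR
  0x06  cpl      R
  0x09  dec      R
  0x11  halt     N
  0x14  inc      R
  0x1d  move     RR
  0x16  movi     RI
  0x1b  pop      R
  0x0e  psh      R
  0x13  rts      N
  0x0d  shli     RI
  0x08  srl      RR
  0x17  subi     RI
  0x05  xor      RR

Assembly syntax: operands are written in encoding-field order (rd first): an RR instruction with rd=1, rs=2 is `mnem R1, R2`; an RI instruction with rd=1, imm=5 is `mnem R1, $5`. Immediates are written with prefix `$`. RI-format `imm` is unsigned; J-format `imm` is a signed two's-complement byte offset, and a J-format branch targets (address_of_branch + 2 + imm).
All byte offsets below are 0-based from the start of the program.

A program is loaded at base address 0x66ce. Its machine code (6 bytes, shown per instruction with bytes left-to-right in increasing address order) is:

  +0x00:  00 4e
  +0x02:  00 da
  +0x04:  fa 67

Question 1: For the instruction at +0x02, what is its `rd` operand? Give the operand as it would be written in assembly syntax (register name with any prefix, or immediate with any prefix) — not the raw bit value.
@+02  little-endian(00 da) = 0xda00
  op=0xda00>>11=0x1b ⇒ pop (R)
  rd@[10:9]=0x1 ⇒ R1

R1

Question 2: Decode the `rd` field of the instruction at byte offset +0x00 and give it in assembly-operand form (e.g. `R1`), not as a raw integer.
+0x00: 00 4e ⇒ word 0x4e00 (little)
  opcode bits[15:11]=0x9: dec/R
  [10:9] rd=3 = R3

R3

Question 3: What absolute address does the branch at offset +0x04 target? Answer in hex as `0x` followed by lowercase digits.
[04] fa 67 → 0x67fa
  op=0x67fa>>11=0xc ⇒ bz (J)
  imm: (w>>0)&0x7ff=0x7fa (s11→-6) → $-6
  target = base 0x66ce + off 0x04 + 2 + imm -6 = 0x66ce

0x66ce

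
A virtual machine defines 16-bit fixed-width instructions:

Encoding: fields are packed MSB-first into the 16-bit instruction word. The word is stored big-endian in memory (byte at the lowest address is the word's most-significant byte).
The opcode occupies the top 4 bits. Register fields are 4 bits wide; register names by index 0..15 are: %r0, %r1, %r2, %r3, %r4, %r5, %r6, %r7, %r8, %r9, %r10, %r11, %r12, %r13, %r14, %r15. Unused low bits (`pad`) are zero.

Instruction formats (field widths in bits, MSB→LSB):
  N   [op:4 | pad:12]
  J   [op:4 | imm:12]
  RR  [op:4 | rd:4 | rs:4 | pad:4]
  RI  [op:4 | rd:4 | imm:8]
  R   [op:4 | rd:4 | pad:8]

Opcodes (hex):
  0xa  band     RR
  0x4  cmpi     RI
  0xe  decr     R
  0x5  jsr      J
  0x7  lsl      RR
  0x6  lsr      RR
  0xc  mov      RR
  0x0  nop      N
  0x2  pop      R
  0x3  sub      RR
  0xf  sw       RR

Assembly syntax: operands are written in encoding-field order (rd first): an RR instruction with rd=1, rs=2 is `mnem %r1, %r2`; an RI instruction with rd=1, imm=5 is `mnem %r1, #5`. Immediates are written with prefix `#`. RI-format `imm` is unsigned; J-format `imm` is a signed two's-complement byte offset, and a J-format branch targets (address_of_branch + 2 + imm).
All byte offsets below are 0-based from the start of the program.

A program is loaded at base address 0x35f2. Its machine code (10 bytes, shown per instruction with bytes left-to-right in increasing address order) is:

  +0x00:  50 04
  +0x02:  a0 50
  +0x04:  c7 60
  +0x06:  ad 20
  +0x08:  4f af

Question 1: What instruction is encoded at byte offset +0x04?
+0x04: c7 60 ⇒ word 0xc760 (big)
  opcode bits[15:12]=0xc: mov/RR
  [11:8] rd=7 = %r7
  [7:4] rs=6 = %r6

mov %r7, %r6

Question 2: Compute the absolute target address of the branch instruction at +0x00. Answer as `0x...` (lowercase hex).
0x35f8

[00] 50 04 → 0x5004
  opcode bits[15:12]=0x5: jsr/J
  imm: (w>>0)&0xfff=0x4 → #4
  target = base 0x35f2 + off 0x00 + 2 + imm 4 = 0x35f8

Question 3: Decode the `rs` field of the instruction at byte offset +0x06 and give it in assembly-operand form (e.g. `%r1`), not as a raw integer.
+0x06: ad 20 ⇒ word 0xad20 (big)
  opcode bits[15:12]=0xa: band/RR
  [11:8] rd=13 = %r13
  [7:4] rs=2 = %r2

%r2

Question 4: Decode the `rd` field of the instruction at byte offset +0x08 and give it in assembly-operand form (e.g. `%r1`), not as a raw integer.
[08] 4f af → 0x4faf
  opcode bits[15:12]=0x4: cmpi/RI
  rd: (w>>8)&0xf=0xf → %r15
  imm: (w>>0)&0xff=0xaf → #175

%r15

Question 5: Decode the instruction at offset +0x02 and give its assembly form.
band %r0, %r5

+0x02: a0 50 ⇒ word 0xa050 (big)
  top 4b → 0xa → band [RR]
  rd@[11:8]=0x0 ⇒ %r0
  rs@[7:4]=0x5 ⇒ %r5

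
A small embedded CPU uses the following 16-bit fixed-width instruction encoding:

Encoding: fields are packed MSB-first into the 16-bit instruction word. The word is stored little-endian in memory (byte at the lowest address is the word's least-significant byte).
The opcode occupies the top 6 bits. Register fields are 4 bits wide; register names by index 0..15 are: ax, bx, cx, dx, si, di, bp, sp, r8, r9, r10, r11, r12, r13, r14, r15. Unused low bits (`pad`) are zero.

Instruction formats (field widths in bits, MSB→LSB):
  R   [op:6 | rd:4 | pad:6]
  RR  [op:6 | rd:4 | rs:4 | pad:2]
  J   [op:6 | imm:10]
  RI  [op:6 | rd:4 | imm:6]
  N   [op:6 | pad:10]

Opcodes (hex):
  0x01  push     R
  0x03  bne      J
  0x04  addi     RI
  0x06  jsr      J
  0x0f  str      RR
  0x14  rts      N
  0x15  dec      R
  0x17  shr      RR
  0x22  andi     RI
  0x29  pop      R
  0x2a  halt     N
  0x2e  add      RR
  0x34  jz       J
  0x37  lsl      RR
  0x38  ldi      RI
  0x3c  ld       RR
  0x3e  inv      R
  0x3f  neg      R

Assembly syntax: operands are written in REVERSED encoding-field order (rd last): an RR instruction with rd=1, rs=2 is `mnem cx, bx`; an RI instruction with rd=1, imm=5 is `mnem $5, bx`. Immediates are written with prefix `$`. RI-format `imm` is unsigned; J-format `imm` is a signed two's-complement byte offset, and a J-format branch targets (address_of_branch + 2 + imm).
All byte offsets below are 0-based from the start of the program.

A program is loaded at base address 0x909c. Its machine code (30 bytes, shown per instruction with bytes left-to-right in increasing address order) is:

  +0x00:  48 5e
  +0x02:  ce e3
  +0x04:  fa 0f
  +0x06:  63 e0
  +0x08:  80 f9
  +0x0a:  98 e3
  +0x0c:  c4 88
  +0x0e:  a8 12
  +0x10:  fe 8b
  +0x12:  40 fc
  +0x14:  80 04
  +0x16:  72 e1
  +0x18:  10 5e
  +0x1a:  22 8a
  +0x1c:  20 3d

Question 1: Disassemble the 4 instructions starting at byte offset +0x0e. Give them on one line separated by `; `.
addi $40, r10; andi $62, r15; neg bx; push cx

off 0x0e: read a8 12 as little → 0x12a8
  opcode bits[15:10]=0x4: addi/RI
  rd: (w>>6)&0xf=0xa → r10
  imm: (w>>0)&0x3f=0x28 → $40
off 0x10: read fe 8b as little → 0x8bfe
  opcode bits[15:10]=0x22: andi/RI
  rd: (w>>6)&0xf=0xf → r15
  imm: (w>>0)&0x3f=0x3e → $62
off 0x12: read 40 fc as little → 0xfc40
  opcode bits[15:10]=0x3f: neg/R
  rd: (w>>6)&0xf=0x1 → bx
off 0x14: read 80 04 as little → 0x0480
  opcode bits[15:10]=0x1: push/R
  rd: (w>>6)&0xf=0x2 → cx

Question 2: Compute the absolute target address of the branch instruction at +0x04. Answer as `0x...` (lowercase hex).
off 0x04: read fa 0f as little → 0x0ffa
  top 6b → 0x3 → bne [J]
  imm@[9:0]=0x3fa (s10→-6) ⇒ $-6
  target = base 0x909c + off 0x04 + 2 + imm -6 = 0x909c

0x909c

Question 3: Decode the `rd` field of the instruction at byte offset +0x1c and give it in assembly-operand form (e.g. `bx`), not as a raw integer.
@+1c  little-endian(20 3d) = 0x3d20
  op=0x3d20>>10=0xf ⇒ str (RR)
  [9:6] rd=4 = si
  [5:2] rs=8 = r8

si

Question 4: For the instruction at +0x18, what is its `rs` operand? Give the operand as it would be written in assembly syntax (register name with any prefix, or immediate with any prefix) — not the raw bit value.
si

+0x18: 10 5e ⇒ word 0x5e10 (little)
  opcode bits[15:10]=0x17: shr/RR
  rd: (w>>6)&0xf=0x8 → r8
  rs: (w>>2)&0xf=0x4 → si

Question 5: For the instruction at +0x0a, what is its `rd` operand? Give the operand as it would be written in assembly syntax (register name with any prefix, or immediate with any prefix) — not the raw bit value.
r14

off 0x0a: read 98 e3 as little → 0xe398
  op=0xe398>>10=0x38 ⇒ ldi (RI)
  rd@[9:6]=0xe ⇒ r14
  imm@[5:0]=0x18 ⇒ $24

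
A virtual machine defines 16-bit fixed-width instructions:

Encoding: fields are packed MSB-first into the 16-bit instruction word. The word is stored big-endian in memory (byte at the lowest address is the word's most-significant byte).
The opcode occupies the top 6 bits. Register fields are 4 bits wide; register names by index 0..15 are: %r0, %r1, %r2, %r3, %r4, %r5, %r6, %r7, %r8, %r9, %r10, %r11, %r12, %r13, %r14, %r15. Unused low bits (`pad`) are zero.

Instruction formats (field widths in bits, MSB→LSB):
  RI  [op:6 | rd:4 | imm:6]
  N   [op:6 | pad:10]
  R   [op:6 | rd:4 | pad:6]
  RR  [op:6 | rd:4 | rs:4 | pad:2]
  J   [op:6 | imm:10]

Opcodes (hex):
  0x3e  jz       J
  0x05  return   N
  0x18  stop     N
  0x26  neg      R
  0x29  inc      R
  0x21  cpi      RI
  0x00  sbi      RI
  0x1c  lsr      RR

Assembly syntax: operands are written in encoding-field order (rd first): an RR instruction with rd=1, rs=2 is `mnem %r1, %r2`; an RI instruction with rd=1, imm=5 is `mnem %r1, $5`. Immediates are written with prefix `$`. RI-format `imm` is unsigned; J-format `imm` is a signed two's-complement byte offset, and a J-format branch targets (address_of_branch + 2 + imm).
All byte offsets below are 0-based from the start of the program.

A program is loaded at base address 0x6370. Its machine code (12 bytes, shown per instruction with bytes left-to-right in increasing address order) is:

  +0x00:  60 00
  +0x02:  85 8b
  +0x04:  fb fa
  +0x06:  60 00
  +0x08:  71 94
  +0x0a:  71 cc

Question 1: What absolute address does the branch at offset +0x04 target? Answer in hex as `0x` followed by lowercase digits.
0x6370

[04] fb fa → 0xfbfa
  top 6b → 0x3e → jz [J]
  imm: (w>>0)&0x3ff=0x3fa (s10→-6) → $-6
  target = base 0x6370 + off 0x04 + 2 + imm -6 = 0x6370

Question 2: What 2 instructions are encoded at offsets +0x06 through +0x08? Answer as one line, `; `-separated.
stop; lsr %r6, %r5

@+06  big-endian(60 00) = 0x6000
  top 6b → 0x18 → stop [N]
@+08  big-endian(71 94) = 0x7194
  top 6b → 0x1c → lsr [RR]
  [9:6] rd=6 = %r6
  [5:2] rs=5 = %r5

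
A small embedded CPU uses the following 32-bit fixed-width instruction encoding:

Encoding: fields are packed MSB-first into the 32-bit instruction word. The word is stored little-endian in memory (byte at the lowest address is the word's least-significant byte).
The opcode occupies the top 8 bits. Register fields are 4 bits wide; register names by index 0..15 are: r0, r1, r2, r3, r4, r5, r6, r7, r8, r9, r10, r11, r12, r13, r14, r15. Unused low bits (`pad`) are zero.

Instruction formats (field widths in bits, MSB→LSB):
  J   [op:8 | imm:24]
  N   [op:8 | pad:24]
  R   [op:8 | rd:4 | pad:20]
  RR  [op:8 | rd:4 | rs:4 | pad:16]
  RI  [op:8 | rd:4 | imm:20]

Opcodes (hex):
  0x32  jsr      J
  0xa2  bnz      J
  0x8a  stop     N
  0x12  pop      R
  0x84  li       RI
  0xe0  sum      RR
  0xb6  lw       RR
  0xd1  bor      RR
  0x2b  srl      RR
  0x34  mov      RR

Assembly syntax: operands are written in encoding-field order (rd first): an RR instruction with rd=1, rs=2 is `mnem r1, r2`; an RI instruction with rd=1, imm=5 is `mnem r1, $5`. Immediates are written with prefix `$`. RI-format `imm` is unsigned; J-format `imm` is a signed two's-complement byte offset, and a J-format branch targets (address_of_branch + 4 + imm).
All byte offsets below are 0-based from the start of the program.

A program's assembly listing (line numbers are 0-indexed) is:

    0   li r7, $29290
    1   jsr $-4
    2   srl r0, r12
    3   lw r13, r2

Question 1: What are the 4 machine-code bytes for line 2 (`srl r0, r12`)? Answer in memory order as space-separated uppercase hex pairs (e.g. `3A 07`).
2. srl fields op=0x2b:8|rd=0:4|rs=12:4|pad=0:16 → word 2b0c0000h → 00 00 0c 2b

00 00 0C 2B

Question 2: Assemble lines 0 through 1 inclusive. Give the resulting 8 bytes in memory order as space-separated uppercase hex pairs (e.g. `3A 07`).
6A 72 70 84 FC FF FF 32

line 0 (li): pack op=0x84:8|rd=7:4|imm=29290:20 = 0x8470726a; little→ 6a 72 70 84
line 1 (jsr): pack op=0x32:8|imm=-4:24 = 0x32fffffc; little→ fc ff ff 32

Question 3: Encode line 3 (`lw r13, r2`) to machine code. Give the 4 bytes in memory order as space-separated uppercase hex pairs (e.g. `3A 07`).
00 00 D2 B6

3. lw fields op=0xb6:8|rd=13:4|rs=2:4|pad=0:16 → word b6d20000h → 00 00 d2 b6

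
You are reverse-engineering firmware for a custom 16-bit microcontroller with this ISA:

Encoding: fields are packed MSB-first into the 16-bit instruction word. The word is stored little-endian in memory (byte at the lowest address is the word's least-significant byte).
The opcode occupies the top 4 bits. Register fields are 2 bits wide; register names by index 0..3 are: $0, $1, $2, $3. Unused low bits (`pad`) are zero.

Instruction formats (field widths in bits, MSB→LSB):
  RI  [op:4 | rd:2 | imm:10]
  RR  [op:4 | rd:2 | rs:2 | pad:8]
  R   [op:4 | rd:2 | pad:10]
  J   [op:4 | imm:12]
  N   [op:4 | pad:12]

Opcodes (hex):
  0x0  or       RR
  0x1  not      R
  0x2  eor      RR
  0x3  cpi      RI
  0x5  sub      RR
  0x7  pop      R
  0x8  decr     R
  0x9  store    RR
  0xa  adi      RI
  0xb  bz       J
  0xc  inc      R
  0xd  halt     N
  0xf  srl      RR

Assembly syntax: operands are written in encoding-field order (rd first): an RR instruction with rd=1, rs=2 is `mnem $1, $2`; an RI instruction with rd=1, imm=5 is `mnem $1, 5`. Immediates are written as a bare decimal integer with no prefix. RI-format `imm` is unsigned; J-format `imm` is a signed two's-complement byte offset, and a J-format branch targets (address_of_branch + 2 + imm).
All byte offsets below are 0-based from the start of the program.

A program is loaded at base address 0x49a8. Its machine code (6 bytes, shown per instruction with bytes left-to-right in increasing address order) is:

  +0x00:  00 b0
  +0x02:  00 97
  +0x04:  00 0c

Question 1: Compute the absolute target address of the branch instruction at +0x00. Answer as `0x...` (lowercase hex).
[00] 00 b0 → 0xb000
  op=0xb000>>12=0xb ⇒ bz (J)
  [11:0] imm=0 = 0
  target = base 0x49a8 + off 0x00 + 2 + imm 0 = 0x49aa

0x49aa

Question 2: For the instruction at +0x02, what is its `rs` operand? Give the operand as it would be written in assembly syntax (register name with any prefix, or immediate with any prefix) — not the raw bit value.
[02] 00 97 → 0x9700
  top 4b → 0x9 → store [RR]
  [11:10] rd=1 = $1
  [9:8] rs=3 = $3

$3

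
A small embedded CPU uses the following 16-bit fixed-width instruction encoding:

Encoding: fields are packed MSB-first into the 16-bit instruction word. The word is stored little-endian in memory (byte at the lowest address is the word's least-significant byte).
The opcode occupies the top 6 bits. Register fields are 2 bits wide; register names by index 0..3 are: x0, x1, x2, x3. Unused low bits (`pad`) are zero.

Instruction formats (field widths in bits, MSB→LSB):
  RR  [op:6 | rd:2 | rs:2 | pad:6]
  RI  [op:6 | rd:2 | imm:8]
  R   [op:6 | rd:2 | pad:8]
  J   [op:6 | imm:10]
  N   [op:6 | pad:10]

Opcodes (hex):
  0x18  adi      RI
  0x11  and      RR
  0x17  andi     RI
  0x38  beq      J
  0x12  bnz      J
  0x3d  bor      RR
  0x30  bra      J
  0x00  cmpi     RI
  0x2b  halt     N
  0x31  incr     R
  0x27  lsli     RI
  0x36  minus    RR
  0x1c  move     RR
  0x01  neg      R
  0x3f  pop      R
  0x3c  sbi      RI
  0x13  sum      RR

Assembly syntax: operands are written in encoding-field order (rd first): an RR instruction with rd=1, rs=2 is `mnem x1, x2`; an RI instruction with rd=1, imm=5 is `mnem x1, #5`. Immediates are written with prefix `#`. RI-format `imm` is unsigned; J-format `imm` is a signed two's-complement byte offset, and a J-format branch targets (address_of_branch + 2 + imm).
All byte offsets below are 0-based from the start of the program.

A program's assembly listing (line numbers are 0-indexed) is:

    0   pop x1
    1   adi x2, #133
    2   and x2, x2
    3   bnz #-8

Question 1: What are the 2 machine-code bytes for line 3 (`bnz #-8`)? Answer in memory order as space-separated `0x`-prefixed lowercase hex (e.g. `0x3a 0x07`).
0xf8 0x4b

3. bnz fields op=0x12:6|imm=-8:10 → word 4bf8h → f8 4b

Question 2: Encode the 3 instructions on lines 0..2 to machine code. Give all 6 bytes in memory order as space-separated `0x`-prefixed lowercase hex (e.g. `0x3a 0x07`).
line 0 (pop): pack op=0x3f:6|rd=1:2|pad=0:8 = 0xfd00; little→ 00 fd
line 1 (adi): pack op=0x18:6|rd=2:2|imm=133:8 = 0x6285; little→ 85 62
line 2 (and): pack op=0x11:6|rd=2:2|rs=2:2|pad=0:6 = 0x4680; little→ 80 46

0x00 0xfd 0x85 0x62 0x80 0x46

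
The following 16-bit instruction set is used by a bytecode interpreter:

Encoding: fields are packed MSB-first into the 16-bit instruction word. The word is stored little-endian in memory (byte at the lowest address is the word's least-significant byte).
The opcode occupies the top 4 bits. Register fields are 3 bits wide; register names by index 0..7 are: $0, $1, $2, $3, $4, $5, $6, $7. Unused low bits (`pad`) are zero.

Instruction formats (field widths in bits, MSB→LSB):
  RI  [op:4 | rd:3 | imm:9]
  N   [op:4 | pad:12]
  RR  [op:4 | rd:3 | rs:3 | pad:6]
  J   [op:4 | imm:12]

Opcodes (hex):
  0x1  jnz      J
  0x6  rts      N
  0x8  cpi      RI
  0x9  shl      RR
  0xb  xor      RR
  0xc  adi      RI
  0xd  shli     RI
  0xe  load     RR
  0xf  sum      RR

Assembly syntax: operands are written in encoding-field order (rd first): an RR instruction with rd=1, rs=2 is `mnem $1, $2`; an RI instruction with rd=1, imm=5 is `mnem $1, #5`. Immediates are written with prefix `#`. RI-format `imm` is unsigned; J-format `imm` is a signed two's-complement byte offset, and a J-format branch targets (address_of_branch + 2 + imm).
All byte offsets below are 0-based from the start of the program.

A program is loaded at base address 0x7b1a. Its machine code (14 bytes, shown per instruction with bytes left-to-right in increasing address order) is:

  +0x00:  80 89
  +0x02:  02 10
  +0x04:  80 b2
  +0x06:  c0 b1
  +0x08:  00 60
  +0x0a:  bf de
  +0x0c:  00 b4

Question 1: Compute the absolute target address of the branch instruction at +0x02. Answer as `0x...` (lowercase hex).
[02] 02 10 → 0x1002
  opcode bits[15:12]=0x1: jnz/J
  imm@[11:0]=0x2 ⇒ #2
  target = base 0x7b1a + off 0x02 + 2 + imm 2 = 0x7b20

0x7b20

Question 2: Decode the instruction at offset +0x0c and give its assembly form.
+0x0c: 00 b4 ⇒ word 0xb400 (little)
  op=0xb400>>12=0xb ⇒ xor (RR)
  rd@[11:9]=0x2 ⇒ $2
  rs@[8:6]=0x0 ⇒ $0

xor $2, $0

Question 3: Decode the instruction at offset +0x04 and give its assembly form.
off 0x04: read 80 b2 as little → 0xb280
  top 4b → 0xb → xor [RR]
  [11:9] rd=1 = $1
  [8:6] rs=2 = $2

xor $1, $2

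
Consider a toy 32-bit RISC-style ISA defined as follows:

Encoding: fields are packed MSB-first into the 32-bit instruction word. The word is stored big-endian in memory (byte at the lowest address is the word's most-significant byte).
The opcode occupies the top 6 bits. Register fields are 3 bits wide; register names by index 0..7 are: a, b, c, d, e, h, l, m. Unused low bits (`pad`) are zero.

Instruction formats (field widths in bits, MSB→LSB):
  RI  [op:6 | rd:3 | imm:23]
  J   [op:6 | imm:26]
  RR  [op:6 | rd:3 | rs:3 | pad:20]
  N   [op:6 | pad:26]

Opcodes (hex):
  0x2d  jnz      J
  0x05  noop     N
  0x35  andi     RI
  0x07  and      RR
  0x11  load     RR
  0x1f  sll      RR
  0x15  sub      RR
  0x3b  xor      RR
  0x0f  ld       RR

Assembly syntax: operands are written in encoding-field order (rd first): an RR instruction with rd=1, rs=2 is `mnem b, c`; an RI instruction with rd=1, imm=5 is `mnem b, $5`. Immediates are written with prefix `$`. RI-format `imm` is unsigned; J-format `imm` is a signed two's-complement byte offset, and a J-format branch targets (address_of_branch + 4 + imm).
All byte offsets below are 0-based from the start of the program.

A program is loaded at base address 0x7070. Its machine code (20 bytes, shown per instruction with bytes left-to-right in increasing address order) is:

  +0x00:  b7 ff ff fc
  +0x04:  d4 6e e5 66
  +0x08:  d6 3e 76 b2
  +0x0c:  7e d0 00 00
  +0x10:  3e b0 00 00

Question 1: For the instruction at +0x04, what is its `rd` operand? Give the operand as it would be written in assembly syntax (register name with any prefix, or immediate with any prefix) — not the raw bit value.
a

@+04  big-endian(d4 6e e5 66) = 0xd46ee566
  opcode bits[31:26]=0x35: andi/RI
  rd: (w>>23)&0x7=0x0 → a
  imm: (w>>0)&0x7fffff=0x6ee566 → $7267686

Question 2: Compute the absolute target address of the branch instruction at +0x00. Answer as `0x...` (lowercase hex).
0x7070

off 0x00: read b7 ff ff fc as big → 0xb7fffffc
  opcode bits[31:26]=0x2d: jnz/J
  imm: (w>>0)&0x3ffffff=0x3fffffc (s26→-4) → $-4
  target = base 0x7070 + off 0x00 + 4 + imm -4 = 0x7070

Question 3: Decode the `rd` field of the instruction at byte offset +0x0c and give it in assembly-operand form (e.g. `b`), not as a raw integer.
h

[0c] 7e d0 00 00 → 0x7ed00000
  opcode bits[31:26]=0x1f: sll/RR
  [25:23] rd=5 = h
  [22:20] rs=5 = h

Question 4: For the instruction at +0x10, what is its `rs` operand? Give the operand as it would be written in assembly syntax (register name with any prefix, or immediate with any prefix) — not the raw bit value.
d

+0x10: 3e b0 00 00 ⇒ word 0x3eb00000 (big)
  opcode bits[31:26]=0xf: ld/RR
  rd: (w>>23)&0x7=0x5 → h
  rs: (w>>20)&0x7=0x3 → d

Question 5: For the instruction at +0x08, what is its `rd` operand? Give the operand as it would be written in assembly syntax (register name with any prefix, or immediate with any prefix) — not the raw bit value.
@+08  big-endian(d6 3e 76 b2) = 0xd63e76b2
  op=0xd63e76b2>>26=0x35 ⇒ andi (RI)
  rd@[25:23]=0x4 ⇒ e
  imm@[22:0]=0x3e76b2 ⇒ $4093618

e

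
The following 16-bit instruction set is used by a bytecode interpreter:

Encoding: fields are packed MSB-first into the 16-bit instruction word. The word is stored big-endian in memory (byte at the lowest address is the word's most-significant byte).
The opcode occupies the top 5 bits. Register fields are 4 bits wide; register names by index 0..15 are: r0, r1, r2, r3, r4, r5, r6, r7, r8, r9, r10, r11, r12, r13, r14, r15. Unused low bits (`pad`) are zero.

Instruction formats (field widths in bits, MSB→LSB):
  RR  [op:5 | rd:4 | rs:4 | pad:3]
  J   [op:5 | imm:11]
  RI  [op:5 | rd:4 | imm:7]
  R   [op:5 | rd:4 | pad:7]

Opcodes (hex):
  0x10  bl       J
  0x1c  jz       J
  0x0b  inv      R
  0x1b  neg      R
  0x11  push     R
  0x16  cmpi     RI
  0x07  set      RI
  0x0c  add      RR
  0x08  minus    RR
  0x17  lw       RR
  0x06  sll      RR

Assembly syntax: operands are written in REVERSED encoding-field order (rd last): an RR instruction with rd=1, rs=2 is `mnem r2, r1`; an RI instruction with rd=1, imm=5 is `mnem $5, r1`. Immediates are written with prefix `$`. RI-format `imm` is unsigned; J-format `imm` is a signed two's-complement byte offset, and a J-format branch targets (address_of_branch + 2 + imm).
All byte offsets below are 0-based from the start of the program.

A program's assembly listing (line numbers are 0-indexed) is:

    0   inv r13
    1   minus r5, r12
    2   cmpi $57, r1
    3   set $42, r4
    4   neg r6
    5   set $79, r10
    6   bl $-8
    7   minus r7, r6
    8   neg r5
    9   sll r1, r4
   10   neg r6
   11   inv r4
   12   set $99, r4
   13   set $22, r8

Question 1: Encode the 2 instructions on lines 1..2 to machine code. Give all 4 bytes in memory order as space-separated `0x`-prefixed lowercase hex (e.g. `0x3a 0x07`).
1. minus fields op=0x8:5|rd=12:4|rs=5:4|pad=0:3 → word 4628h → 46 28
2. cmpi fields op=0x16:5|rd=1:4|imm=57:7 → word b0b9h → b0 b9

0x46 0x28 0xb0 0xb9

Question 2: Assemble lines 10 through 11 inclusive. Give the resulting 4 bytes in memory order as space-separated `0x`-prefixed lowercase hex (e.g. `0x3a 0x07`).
0xdb 0x00 0x5a 0x00

line 10 (neg): pack op=0x1b:5|rd=6:4|pad=0:7 = 0xdb00; big→ db 00
line 11 (inv): pack op=0xb:5|rd=4:4|pad=0:7 = 0x5a00; big→ 5a 00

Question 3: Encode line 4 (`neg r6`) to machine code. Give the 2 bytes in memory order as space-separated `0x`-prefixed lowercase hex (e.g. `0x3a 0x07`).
L4: neg op=0x1b:5|rd=6:4|pad=0:7 ⇒ 0xdb00 ⇒ big db 00

0xdb 0x00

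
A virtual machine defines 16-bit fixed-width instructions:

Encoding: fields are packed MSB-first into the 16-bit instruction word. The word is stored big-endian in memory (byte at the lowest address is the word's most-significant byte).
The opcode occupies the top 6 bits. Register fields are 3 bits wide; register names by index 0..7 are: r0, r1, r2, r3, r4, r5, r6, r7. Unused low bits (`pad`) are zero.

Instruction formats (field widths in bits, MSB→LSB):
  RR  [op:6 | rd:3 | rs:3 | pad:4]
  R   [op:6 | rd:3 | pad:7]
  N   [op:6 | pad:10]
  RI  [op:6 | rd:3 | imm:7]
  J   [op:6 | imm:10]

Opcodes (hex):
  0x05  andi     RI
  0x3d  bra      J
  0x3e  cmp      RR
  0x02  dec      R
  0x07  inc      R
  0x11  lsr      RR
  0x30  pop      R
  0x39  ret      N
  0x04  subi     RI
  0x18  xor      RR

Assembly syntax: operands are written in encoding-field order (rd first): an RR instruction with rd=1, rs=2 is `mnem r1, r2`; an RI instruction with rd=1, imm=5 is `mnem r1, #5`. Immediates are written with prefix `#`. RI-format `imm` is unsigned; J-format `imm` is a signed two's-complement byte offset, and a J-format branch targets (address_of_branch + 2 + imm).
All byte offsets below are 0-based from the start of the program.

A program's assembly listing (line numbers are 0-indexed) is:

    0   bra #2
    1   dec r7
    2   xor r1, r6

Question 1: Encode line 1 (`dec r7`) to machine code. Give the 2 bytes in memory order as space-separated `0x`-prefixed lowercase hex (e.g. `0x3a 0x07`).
1. dec fields op=0x2:6|rd=7:3|pad=0:7 → word 0b80h → 0b 80

0x0b 0x80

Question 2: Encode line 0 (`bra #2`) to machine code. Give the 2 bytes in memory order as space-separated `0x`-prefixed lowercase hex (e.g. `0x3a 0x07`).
0xf4 0x02

0. bra fields op=0x3d:6|imm=2:10 → word f402h → f4 02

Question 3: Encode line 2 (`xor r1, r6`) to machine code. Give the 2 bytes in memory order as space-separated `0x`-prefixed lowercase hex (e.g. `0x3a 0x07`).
0x60 0xe0

line 2 (xor): pack op=0x18:6|rd=1:3|rs=6:3|pad=0:4 = 0x60e0; big→ 60 e0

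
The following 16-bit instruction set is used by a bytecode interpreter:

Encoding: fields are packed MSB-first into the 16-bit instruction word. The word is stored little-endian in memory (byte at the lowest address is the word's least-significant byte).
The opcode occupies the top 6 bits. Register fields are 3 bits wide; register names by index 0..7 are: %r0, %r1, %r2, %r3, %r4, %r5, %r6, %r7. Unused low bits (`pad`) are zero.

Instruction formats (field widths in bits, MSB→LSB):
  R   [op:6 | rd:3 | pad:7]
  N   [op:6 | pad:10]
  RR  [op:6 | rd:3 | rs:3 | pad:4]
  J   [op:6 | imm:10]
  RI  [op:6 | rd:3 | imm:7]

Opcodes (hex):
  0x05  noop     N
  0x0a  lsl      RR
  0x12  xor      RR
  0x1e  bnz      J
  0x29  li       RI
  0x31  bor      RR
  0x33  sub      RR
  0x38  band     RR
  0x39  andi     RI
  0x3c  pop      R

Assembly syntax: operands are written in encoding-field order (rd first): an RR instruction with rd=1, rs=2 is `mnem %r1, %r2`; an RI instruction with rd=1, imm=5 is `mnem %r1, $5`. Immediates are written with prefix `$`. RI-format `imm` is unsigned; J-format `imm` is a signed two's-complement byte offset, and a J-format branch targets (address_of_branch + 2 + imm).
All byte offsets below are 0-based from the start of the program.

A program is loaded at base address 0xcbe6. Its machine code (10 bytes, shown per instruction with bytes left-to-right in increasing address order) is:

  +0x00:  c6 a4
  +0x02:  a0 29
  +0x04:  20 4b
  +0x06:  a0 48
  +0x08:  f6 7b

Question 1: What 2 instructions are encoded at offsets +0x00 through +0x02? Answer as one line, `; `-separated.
li %r1, $70; lsl %r3, %r2

off 0x00: read c6 a4 as little → 0xa4c6
  op=0xa4c6>>10=0x29 ⇒ li (RI)
  rd@[9:7]=0x1 ⇒ %r1
  imm@[6:0]=0x46 ⇒ $70
off 0x02: read a0 29 as little → 0x29a0
  op=0x29a0>>10=0xa ⇒ lsl (RR)
  rd@[9:7]=0x3 ⇒ %r3
  rs@[6:4]=0x2 ⇒ %r2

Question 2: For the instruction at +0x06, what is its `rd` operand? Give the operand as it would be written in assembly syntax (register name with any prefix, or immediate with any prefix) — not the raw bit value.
[06] a0 48 → 0x48a0
  top 6b → 0x12 → xor [RR]
  rd: (w>>7)&0x7=0x1 → %r1
  rs: (w>>4)&0x7=0x2 → %r2

%r1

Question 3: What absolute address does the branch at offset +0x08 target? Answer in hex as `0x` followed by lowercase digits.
0xcbe6

@+08  little-endian(f6 7b) = 0x7bf6
  op=0x7bf6>>10=0x1e ⇒ bnz (J)
  imm@[9:0]=0x3f6 (s10→-10) ⇒ $-10
  target = base 0xcbe6 + off 0x08 + 2 + imm -10 = 0xcbe6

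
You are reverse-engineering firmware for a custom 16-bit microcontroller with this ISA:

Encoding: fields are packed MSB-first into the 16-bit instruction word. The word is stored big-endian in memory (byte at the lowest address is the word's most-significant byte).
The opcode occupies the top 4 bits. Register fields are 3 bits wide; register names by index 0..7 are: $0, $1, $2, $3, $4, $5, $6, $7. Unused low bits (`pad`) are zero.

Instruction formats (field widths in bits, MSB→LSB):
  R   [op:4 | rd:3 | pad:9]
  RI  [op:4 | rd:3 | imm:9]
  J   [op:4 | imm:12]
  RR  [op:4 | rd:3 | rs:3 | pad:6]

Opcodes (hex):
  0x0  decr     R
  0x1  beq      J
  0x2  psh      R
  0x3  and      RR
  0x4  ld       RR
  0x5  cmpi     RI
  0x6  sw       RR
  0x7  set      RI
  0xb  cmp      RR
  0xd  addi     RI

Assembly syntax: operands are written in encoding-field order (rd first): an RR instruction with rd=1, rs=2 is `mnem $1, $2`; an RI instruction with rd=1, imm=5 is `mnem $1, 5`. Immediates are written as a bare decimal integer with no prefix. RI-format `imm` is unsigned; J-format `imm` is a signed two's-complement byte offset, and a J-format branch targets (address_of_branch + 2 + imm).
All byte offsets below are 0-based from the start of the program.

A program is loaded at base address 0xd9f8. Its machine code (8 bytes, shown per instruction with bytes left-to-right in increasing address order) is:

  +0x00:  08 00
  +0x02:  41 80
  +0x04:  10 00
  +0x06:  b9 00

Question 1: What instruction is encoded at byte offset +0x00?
decr $4

+0x00: 08 00 ⇒ word 0x0800 (big)
  top 4b → 0x0 → decr [R]
  rd: (w>>9)&0x7=0x4 → $4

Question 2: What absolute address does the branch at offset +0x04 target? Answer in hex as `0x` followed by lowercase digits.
[04] 10 00 → 0x1000
  opcode bits[15:12]=0x1: beq/J
  [11:0] imm=0 = 0
  target = base 0xd9f8 + off 0x04 + 2 + imm 0 = 0xd9fe

0xd9fe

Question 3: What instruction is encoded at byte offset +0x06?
cmp $4, $4

@+06  big-endian(b9 00) = 0xb900
  top 4b → 0xb → cmp [RR]
  [11:9] rd=4 = $4
  [8:6] rs=4 = $4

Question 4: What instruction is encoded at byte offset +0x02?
ld $0, $6

@+02  big-endian(41 80) = 0x4180
  top 4b → 0x4 → ld [RR]
  rd: (w>>9)&0x7=0x0 → $0
  rs: (w>>6)&0x7=0x6 → $6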